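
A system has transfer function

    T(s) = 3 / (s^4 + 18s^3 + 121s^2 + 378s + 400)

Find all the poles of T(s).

The poles are the roots of the denominator s^4 + 18s^3 + 121s^2 + 378s + 400 = 0.
Trying s = -2: the polynomial evaluates to 0, so (s + 2) is a factor.
Dividing out leaves s^3 + 16s^2 + 89s + 200 = 0.
This factors further as (s + 8)(s^2 + 8s + 25) = 0.

s = -2, -8, -4 + 3j, -4 - 3j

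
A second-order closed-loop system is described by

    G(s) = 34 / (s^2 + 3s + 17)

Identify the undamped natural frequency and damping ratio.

ωₙ ≈ 4.123 rad/s, ζ ≈ 0.3638

Compare the denominator to the standard form s^2 + 2ζωₙs + ωₙ².
ωₙ² = 17, so ωₙ = √17 ≈ 4.123 rad/s.
2ζωₙ = 3, so ζ = 3/(2·√17) ≈ 0.3638.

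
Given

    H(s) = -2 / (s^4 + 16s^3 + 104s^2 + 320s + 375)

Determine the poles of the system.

s = -4 ± 3j, -5, -3

The poles are the roots of the denominator s^4 + 16s^3 + 104s^2 + 320s + 375 = 0.
Trying s = -5: the polynomial evaluates to 0, so (s + 5) is a factor.
Dividing out leaves s^3 + 11s^2 + 49s + 75 = 0.
This factors further as (s^2 + 8s + 25)(s + 3) = 0.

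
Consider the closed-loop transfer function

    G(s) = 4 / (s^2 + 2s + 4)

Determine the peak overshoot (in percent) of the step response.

%OS ≈ 16.3%

Comparing s^2 + 2s + 4 to s^2 + 2ζωₙs + ωₙ²: ωₙ = 2 rad/s and ζ = 2/(2·2) = 0.5.
%OS = 100·exp(−πζ/√(1−ζ²)) = 100·exp(−π·0.5/√(1−0.5²)) ≈ 16.3%.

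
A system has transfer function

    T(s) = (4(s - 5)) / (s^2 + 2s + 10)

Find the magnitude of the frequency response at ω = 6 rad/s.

Substitute s = j6: numerator = -20 + j24, denominator = -26 + j12.
|T(j6)| = |-20 + j24| / |-26 + j12| = 31.241 / 28.636 ≈ 1.091.

|T(j6)| ≈ 1.091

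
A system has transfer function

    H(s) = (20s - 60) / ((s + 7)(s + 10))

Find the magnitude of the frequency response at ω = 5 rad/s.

Substitute s = j5: numerator = -60 + j100, denominator = 45 + j85.
|H(j5)| = |-60 + j100| / |45 + j85| = 116.62 / 96.177 ≈ 1.213.

|H(j5)| ≈ 1.213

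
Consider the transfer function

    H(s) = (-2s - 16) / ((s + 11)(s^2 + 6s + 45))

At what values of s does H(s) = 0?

Set the numerator to zero: -2s - 16 = 0, i.e. -2·(s + 8) = 0.
So s = -8.

s = -8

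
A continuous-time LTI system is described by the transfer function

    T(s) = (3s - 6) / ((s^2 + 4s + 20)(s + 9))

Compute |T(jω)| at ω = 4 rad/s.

Substitute s = j4: numerator = -6 + j12, denominator = -28 + j160.
|T(j4)| = |-6 + j12| / |-28 + j160| = 13.416 / 162.43 ≈ 0.08260.

|T(j4)| ≈ 0.08260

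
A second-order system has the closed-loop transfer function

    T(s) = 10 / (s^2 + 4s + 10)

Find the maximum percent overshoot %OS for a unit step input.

Comparing s^2 + 4s + 10 to s^2 + 2ζωₙs + ωₙ²: ωₙ = √10 ≈ 3.162 rad/s and ζ = 4/(2·√10) ≈ 0.6325.
%OS = 100·exp(−πζ/√(1−ζ²)) = 100·exp(−π·0.6325/√(1−0.6325²)) ≈ 7.69%.

%OS ≈ 7.69%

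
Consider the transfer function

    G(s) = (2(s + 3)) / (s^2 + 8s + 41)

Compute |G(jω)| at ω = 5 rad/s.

Substitute s = j5: numerator = 6 + j10, denominator = 16 + j40.
|G(j5)| = |6 + j10| / |16 + j40| = 11.662 / 43.081 ≈ 0.2707.

|G(j5)| ≈ 0.2707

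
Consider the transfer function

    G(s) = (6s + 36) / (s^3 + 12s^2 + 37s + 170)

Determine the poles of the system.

s = -1 + 4j, -1 - 4j, -10

The poles are the roots of the denominator s^3 + 12s^2 + 37s + 170 = 0.
Trying s = -10: the polynomial evaluates to 0, so (s + 10) is a factor.
Dividing out leaves s^2 + 2s + 17 = 0.
The quadratic formula then gives s = -1 ± 4j.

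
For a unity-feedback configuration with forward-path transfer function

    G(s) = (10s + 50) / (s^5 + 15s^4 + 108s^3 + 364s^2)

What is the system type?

Factor s from the denominator: s^5 + 15s^4 + 108s^3 + 364s^2 = s^2·(s^3 + 15s^2 + 108s + 364).
There are 2 poles at the origin, so the system is Type 2.

Type 2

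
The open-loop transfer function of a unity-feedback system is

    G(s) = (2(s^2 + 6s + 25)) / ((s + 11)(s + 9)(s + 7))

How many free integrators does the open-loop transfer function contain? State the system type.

The denominator has no factor of s at the origin — no free integrator — so this is a Type 0 system.

Type 0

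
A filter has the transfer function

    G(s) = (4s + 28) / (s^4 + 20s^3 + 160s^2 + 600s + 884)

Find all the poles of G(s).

The poles are the roots of the denominator s^4 + 20s^3 + 160s^2 + 600s + 884 = 0.
No real roots exist; factor into two real quadratics: (s^2 + 10s + 34)(s^2 + 10s + 26) = 0.
Each quadratic gives a conjugate pair via the quadratic formula.

s = -5 ± 3j, -5 ± j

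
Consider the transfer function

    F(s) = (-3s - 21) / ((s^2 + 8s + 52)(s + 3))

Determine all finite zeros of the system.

s = -7

Set the numerator to zero: -3s - 21 = 0, i.e. -3·(s + 7) = 0.
So s = -7.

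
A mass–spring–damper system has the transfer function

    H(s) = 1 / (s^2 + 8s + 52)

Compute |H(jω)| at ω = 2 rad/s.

|H(j2)| ≈ 0.01976

Substitute s = j2: numerator = 1, denominator = 48 + j16.
|H(j2)| = |1| / |48 + j16| = 1 / 50.596 ≈ 0.01976.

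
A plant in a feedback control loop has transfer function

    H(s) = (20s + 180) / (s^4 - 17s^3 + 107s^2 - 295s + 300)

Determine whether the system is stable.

unstable

The denominator s^4 - 17s^3 + 107s^2 - 295s + 300 factors as (s - 5)^2(s - 3)(s - 4), giving poles at s = 5, 3, 5, 4.
Since the pole(s) at s = 5, 3, 5, 4 lie in the right half-plane, the system is unstable.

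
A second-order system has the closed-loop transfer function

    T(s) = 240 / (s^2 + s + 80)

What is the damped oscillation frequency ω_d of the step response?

Comparing s^2 + s + 80 to s^2 + 2ζωₙs + ωₙ²: ωₙ = √80 ≈ 8.944 rad/s and ζ = 1/(2·√80) ≈ 0.05590.
ζωₙ = 1/2 = 0.5, so ω_d = ωₙ√(1−ζ²) = √(ωₙ² − (ζωₙ)²) = √(80 − 0.5²) = √79.75 ≈ 8.930 rad/s.

ω_d ≈ 8.930 rad/s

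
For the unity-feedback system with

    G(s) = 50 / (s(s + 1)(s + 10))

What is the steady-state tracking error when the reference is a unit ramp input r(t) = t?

e_ss = 0.2000

G(s) has one pole at the origin.
This is a Type 1 system. Kv = lim_{s→0} s·G(s) = 50/10 = 5.
e_ss = 1/Kv = 1/(5) = 1/5 ≈ 0.2000.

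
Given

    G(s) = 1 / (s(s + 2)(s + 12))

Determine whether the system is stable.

The poles can be read from the denominator factors: s = 0, -2, -12.
Since the simple pole(s) at s = 0 lie on the jω-axis with none in the right half-plane, the system is marginally stable.

marginally stable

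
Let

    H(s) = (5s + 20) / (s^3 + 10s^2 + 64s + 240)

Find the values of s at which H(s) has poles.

The poles are the roots of the denominator s^3 + 10s^2 + 64s + 240 = 0.
Trying s = -6: the polynomial evaluates to 0, so (s + 6) is a factor.
Dividing out leaves s^2 + 4s + 40 = 0.
The quadratic formula then gives s = -2 ± 6j.

s = -2 ± 6j, -6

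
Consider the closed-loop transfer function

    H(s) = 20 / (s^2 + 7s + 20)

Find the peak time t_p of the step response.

Comparing s^2 + 7s + 20 to s^2 + 2ζωₙs + ωₙ²: ωₙ = √20 ≈ 4.472 rad/s and ζ = 7/(2·√20) ≈ 0.7826.
ζωₙ = 7/2 = 3.5, so ω_d = ωₙ√(1−ζ²) = √(ωₙ² − (ζωₙ)²) = √(20 − 3.5²) = √7.75 ≈ 2.784 rad/s.
t_p = π/ω_d = π/2.784 ≈ 1.128 s.

t_p ≈ 1.128 s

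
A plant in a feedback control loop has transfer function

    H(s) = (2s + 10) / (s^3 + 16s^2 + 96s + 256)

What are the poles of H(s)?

The poles are the roots of the denominator s^3 + 16s^2 + 96s + 256 = 0.
Trying s = -8: the polynomial evaluates to 0, so (s + 8) is a factor.
Dividing out leaves s^2 + 8s + 32 = 0.
The quadratic formula then gives s = -4 ± 4j.

s = -4 ± 4j, -8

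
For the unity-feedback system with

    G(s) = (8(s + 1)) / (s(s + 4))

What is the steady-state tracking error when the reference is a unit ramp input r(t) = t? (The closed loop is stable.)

e_ss = 0.5000

G(s) has one pole at the origin.
This is a Type 1 system. Kv = lim_{s→0} s·G(s) = 8/4 = 2.
e_ss = 1/Kv = 1/(2) = 1/2 ≈ 0.5000.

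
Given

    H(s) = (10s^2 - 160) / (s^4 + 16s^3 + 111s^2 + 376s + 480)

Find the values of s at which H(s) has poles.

s = -4 + 4j, -4 - 4j, -3, -5

The poles are the roots of the denominator s^4 + 16s^3 + 111s^2 + 376s + 480 = 0.
Trying s = -3: the polynomial evaluates to 0, so (s + 3) is a factor.
Dividing out leaves s^3 + 13s^2 + 72s + 160 = 0.
This factors further as (s^2 + 8s + 32)(s + 5) = 0.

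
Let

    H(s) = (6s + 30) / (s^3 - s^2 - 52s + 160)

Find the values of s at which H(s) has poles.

The poles are the roots of the denominator s^3 - s^2 - 52s + 160 = 0.
Trying s = 5: the polynomial evaluates to 0, so (s - 5) is a factor.
Dividing out leaves s^2 + 4s - 32 = 0.
Factoring the quadratic: (s + 8)(s - 4) = 0.

s = 5, -8, 4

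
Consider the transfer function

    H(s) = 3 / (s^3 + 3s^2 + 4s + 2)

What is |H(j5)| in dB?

Substitute s = j5: numerator = 3, denominator = -73 - j105.
|H(j5)| = |3| / |-73 - j105| = 3 / 127.88 ≈ 0.02346.
In decibels: 20·log₁₀(0.02346) ≈ -32.6 dB.

|H(j5)|_dB ≈ -32.6 dB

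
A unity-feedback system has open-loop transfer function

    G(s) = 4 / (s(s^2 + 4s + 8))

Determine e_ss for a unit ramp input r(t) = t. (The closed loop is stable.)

G(s) has one pole at the origin.
This is a Type 1 system. Kv = lim_{s→0} s·G(s) = 4/8 = 1/2.
e_ss = 1/Kv = 1/(1/2) = 2.

e_ss = 2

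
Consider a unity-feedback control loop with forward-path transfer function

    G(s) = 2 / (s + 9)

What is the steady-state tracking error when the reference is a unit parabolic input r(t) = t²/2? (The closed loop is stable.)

G(s) has no poles at the origin.
This is a Type 0 system; Ka = lim_{s→0} s^2·G(s) = 0, so the steady-state error for a parabola input is infinite.

e_ss = ∞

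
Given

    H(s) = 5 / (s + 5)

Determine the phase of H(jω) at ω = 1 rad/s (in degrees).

∠H(j1) ≈ -11.31°

At s = j1: numerator = 5, denominator = 5 + j1.
∠H = ∠num − ∠den = 0° − (11.310°) = -11.31°.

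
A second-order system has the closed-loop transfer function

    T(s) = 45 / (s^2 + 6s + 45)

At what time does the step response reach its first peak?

t_p ≈ 0.5236 s

Comparing s^2 + 6s + 45 to s^2 + 2ζωₙs + ωₙ²: ωₙ = √45 ≈ 6.708 rad/s and ζ = 6/(2·√45) ≈ 0.4472.
ζωₙ = 6/2 = 3, so ω_d = ωₙ√(1−ζ²) = √(ωₙ² − (ζωₙ)²) = √(45 − 3²) = √36 = 6 rad/s.
t_p = π/ω_d = π/6 ≈ 0.5236 s.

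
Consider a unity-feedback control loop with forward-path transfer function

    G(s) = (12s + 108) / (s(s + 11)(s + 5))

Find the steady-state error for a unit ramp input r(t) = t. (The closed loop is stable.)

G(s) has one pole at the origin.
This is a Type 1 system. Kv = lim_{s→0} s·G(s) = 108/55.
e_ss = 1/Kv = 1/(108/55) = 55/108 ≈ 0.5093.

e_ss = 0.5093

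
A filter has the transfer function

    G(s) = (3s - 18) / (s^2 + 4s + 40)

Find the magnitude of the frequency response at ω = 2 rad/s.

|G(j2)| ≈ 0.5145

Substitute s = j2: numerator = -18 + j6, denominator = 36 + j8.
|G(j2)| = |-18 + j6| / |36 + j8| = 18.974 / 36.878 ≈ 0.5145.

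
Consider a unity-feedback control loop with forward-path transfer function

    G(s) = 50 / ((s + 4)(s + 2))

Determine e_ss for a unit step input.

G(s) has no poles at the origin.
This is a Type 0 system. Kp = lim_{s→0} G(s) = 50/8 = 25/4.
e_ss = 1/(1 + Kp) = 1/(1 + 25/4) = 4/29 ≈ 0.1379.

e_ss = 0.1379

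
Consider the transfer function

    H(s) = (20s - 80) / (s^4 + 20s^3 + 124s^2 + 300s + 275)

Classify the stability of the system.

The denominator s^4 + 20s^3 + 124s^2 + 300s + 275 factors as (s^2 + 4s + 5)(s + 5)(s + 11), giving poles at s = -2 + j, -2 - j, -5, -11.
Since all poles lie strictly in the left half-plane, the system is stable.

stable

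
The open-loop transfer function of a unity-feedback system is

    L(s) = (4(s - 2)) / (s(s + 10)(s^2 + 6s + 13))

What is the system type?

Type 1

The denominator has 1 factor of s at the origin (free integrator), so this is a Type 1 system.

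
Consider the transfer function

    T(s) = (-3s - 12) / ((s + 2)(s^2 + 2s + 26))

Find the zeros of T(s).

s = -4

Set the numerator to zero: -3s - 12 = 0, i.e. -3·(s + 4) = 0.
So s = -4.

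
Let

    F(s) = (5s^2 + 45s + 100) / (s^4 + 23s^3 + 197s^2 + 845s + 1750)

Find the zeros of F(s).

s = -5, -4

Set the numerator to zero: 5s^2 + 45s + 100 = 0, i.e. 5·(s^2 + 9s + 20) = 0.
Factoring: (s + 5)(s + 4) = 0.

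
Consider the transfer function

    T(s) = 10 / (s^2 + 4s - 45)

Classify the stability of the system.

The denominator s^2 + 4s - 45 factors as (s + 9)(s - 5), giving poles at s = -9, 5.
Since the pole(s) at s = 5 lie in the right half-plane, the system is unstable.

unstable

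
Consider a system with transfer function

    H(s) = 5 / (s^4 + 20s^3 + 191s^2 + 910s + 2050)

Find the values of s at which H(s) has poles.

The poles are the roots of the denominator s^4 + 20s^3 + 191s^2 + 910s + 2050 = 0.
No real roots exist; factor into two real quadratics: (s^2 + 10s + 50)(s^2 + 10s + 41) = 0.
Each quadratic gives a conjugate pair via the quadratic formula.

s = -5 ± 5j, -5 ± 4j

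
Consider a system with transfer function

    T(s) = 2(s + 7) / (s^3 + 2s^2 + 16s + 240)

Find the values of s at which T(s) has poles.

The poles are the roots of the denominator s^3 + 2s^2 + 16s + 240 = 0.
Trying s = -6: the polynomial evaluates to 0, so (s + 6) is a factor.
Dividing out leaves s^2 - 4s + 40 = 0.
The quadratic formula then gives s = 2 ± 6j.

s = 2 + 6j, 2 - 6j, -6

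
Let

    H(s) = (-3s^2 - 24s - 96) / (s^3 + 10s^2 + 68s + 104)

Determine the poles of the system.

s = -4 + 6j, -4 - 6j, -2

The poles are the roots of the denominator s^3 + 10s^2 + 68s + 104 = 0.
Trying s = -2: the polynomial evaluates to 0, so (s + 2) is a factor.
Dividing out leaves s^2 + 8s + 52 = 0.
The quadratic formula then gives s = -4 ± 6j.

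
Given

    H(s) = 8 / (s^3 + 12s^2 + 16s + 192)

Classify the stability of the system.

marginally stable

The denominator s^3 + 12s^2 + 16s + 192 factors as (s^2 + 16)(s + 12), giving poles at s = ±4j, -12.
Since the simple pole(s) at s = 4j, -4j lie on the jω-axis with none in the right half-plane, the system is marginally stable.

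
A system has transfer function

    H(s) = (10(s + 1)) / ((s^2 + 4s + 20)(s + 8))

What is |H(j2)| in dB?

|H(j2)|_dB ≈ -16.4 dB

Substitute s = j2: numerator = 10 + j20, denominator = 112 + j96.
|H(j2)| = |10 + j20| / |112 + j96| = 22.361 / 147.51 ≈ 0.1516.
In decibels: 20·log₁₀(0.1516) ≈ -16.4 dB.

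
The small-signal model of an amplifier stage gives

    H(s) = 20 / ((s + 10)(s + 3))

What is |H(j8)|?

Substitute s = j8: numerator = 20, denominator = -34 + j104.
|H(j8)| = |20| / |-34 + j104| = 20 / 109.42 ≈ 0.1828.

|H(j8)| ≈ 0.1828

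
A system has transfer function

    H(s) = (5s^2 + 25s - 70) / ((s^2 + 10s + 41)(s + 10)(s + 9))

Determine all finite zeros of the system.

s = -7, 2

Set the numerator to zero: 5s^2 + 25s - 70 = 0, i.e. 5·(s^2 + 5s - 14) = 0.
Factoring: (s + 7)(s - 2) = 0.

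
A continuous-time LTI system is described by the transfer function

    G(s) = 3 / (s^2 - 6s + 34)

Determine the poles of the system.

The poles are the roots of the denominator s^2 - 6s + 34 = 0.
Using the quadratic formula: s = (6 ± √(-100))/2 = 3 ± 5j.

s = 3 + 5j, 3 - 5j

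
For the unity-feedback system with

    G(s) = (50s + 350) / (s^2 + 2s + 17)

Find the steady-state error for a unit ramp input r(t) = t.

G(s) has no poles at the origin.
This is a Type 0 system; Kv = lim_{s→0} s·G(s) = 0, so the steady-state error for a ramp input is infinite.

e_ss = ∞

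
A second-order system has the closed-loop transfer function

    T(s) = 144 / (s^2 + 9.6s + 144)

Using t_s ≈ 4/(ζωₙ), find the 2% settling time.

Comparing s^2 + 9.6s + 144 to s^2 + 2ζωₙs + ωₙ²: ωₙ = 12 rad/s and ζ = 9.6/(2·12) = 0.4.
ζωₙ = 9.6/2 = 4.8, so t_s ≈ 4/(ζωₙ) = 4/4.8 ≈ 0.8333 s.

t_s ≈ 0.8333 s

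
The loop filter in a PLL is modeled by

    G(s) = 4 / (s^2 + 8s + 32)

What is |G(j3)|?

|G(j3)| ≈ 0.1203

Substitute s = j3: numerator = 4, denominator = 23 + j24.
|G(j3)| = |4| / |23 + j24| = 4 / 33.242 ≈ 0.1203.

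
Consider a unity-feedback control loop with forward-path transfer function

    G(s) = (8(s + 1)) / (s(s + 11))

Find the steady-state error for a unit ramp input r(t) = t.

G(s) has one pole at the origin.
This is a Type 1 system. Kv = lim_{s→0} s·G(s) = 8/11.
e_ss = 1/Kv = 1/(8/11) = 11/8 ≈ 1.375.

e_ss = 1.375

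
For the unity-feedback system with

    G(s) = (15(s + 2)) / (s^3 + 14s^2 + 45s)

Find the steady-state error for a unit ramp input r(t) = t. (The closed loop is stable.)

e_ss = 1.500

G(s) has one pole at the origin.
This is a Type 1 system. Kv = lim_{s→0} s·G(s) = 30/45 = 2/3.
e_ss = 1/Kv = 1/(2/3) = 3/2 ≈ 1.500.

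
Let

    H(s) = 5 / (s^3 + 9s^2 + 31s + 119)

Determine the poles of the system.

s = -1 + 4j, -1 - 4j, -7

The poles are the roots of the denominator s^3 + 9s^2 + 31s + 119 = 0.
Trying s = -7: the polynomial evaluates to 0, so (s + 7) is a factor.
Dividing out leaves s^2 + 2s + 17 = 0.
The quadratic formula then gives s = -1 ± 4j.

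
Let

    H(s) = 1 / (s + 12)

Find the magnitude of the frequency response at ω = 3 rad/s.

Substitute s = j3: numerator = 1, denominator = 12 + j3.
|H(j3)| = |1| / |12 + j3| = 1 / 12.369 ≈ 0.08085.

|H(j3)| ≈ 0.08085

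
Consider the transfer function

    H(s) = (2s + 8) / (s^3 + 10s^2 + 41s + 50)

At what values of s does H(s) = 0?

s = -4

Set the numerator to zero: 2s + 8 = 0, i.e. 2·(s + 4) = 0.
So s = -4.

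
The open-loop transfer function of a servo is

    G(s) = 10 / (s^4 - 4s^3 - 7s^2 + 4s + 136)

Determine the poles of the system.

The poles are the roots of the denominator s^4 - 4s^3 - 7s^2 + 4s + 136 = 0.
No real roots exist; factor into two real quadratics: (s^2 - 8s + 17)(s^2 + 4s + 8) = 0.
Each quadratic gives a conjugate pair via the quadratic formula.

s = 4 + j, 4 - j, -2 + 2j, -2 - 2j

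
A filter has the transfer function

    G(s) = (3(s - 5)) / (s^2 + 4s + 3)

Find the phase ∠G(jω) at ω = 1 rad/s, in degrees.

At s = j1: numerator = -15 + j3, denominator = 2 + j4.
∠G = ∠num − ∠den = 168.69° − (63.435°) = 105.3°.

∠G(j1) ≈ 105.3°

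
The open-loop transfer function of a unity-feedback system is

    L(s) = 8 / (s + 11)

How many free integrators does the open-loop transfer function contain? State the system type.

Type 0

The denominator has no factor of s at the origin — no free integrator — so this is a Type 0 system.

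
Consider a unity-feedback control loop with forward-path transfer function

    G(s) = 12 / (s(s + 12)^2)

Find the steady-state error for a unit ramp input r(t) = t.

G(s) has one pole at the origin.
This is a Type 1 system. Kv = lim_{s→0} s·G(s) = 12/144 = 1/12.
e_ss = 1/Kv = 1/(1/12) = 12.

e_ss = 12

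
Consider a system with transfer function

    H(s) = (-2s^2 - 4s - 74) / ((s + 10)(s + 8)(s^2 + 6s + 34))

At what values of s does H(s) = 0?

Set the numerator to zero: -2s^2 - 4s - 74 = 0, i.e. -2·(s^2 + 2s + 37) = 0.
Factoring: (s^2 + 2s + 37) = 0.

s = -1 + 6j, -1 - 6j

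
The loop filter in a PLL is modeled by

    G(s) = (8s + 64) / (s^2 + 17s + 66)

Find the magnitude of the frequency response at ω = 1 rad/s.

Substitute s = j1: numerator = 64 + j8, denominator = 65 + j17.
|G(j1)| = |64 + j8| / |65 + j17| = 64.498 / 67.186 ≈ 0.9600.

|G(j1)| ≈ 0.9600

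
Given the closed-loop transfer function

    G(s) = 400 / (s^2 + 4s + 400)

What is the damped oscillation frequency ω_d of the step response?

ω_d ≈ 19.90 rad/s

Comparing s^2 + 4s + 400 to s^2 + 2ζωₙs + ωₙ²: ωₙ = 20 rad/s and ζ = 4/(2·20) = 0.1.
ζωₙ = 4/2 = 2, so ω_d = ωₙ√(1−ζ²) = √(ωₙ² − (ζωₙ)²) = √(400 − 2²) = √396 ≈ 19.90 rad/s.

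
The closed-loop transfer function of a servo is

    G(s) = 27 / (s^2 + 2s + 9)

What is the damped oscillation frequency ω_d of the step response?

Comparing s^2 + 2s + 9 to s^2 + 2ζωₙs + ωₙ²: ωₙ = 3 rad/s and ζ = 2/(2·3) ≈ 0.3333.
ζωₙ = 2/2 = 1, so ω_d = ωₙ√(1−ζ²) = √(ωₙ² − (ζωₙ)²) = √(9 − 1²) = √8 ≈ 2.828 rad/s.

ω_d ≈ 2.828 rad/s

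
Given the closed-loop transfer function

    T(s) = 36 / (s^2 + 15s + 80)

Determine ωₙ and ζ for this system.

ωₙ ≈ 8.944 rad/s, ζ ≈ 0.8385

Compare the denominator to the standard form s^2 + 2ζωₙs + ωₙ².
ωₙ² = 80, so ωₙ = √80 ≈ 8.944 rad/s.
2ζωₙ = 15, so ζ = 15/(2·√80) ≈ 0.8385.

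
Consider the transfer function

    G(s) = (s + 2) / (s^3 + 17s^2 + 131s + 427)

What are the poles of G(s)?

s = -5 ± 6j, -7

The poles are the roots of the denominator s^3 + 17s^2 + 131s + 427 = 0.
Trying s = -7: the polynomial evaluates to 0, so (s + 7) is a factor.
Dividing out leaves s^2 + 10s + 61 = 0.
The quadratic formula then gives s = -5 ± 6j.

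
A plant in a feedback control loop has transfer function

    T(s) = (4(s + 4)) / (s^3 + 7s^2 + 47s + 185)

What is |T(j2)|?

Substitute s = j2: numerator = 16 + j8, denominator = 157 + j86.
|T(j2)| = |16 + j8| / |157 + j86| = 17.889 / 179.01 ≈ 0.09993.

|T(j2)| ≈ 0.09993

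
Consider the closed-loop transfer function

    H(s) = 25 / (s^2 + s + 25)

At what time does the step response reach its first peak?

t_p ≈ 0.6315 s

Comparing s^2 + s + 25 to s^2 + 2ζωₙs + ωₙ²: ωₙ = 5 rad/s and ζ = 1/(2·5) = 0.1.
ζωₙ = 1/2 = 0.5, so ω_d = ωₙ√(1−ζ²) = √(ωₙ² − (ζωₙ)²) = √(25 − 0.5²) = √24.75 ≈ 4.975 rad/s.
t_p = π/ω_d = π/4.975 ≈ 0.6315 s.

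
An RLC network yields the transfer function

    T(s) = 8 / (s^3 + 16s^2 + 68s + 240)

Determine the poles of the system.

s = -12, -2 + 4j, -2 - 4j

The poles are the roots of the denominator s^3 + 16s^2 + 68s + 240 = 0.
Trying s = -12: the polynomial evaluates to 0, so (s + 12) is a factor.
Dividing out leaves s^2 + 4s + 20 = 0.
The quadratic formula then gives s = -2 ± 4j.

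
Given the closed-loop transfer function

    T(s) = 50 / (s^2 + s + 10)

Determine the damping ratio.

ζ ≈ 0.1581

Compare the denominator to the standard form s^2 + 2ζωₙs + ωₙ².
ωₙ² = 10, so ωₙ = √10 ≈ 3.162 rad/s.
2ζωₙ = 1, so ζ = 1/(2·√10) ≈ 0.1581.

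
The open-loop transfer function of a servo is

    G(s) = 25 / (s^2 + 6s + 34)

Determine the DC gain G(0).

Set s = 0: G(0) = (25) / (34) = 25/34.

G(0) = 25/34 ≈ 0.7353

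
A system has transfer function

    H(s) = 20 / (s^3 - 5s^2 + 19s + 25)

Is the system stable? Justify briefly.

unstable

The denominator s^3 - 5s^2 + 19s + 25 factors as (s + 1)(s^2 - 6s + 25), giving poles at s = -1, 3 + 4j, 3 - 4j.
Since the pole(s) at s = 3 + 4j, 3 - 4j lie in the right half-plane, the system is unstable.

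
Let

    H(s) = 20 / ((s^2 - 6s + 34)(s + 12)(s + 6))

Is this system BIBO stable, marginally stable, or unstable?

unstable

The poles can be read from the denominator factors: s = 3 ± 5j, -12, -6.
Since the pole(s) at s = 3 + 5j, 3 - 5j lie in the right half-plane, the system is unstable.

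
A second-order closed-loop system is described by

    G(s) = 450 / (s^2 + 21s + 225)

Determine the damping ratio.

Compare the denominator to the standard form s^2 + 2ζωₙs + ωₙ².
ωₙ² = 225, so ωₙ = 15 rad/s.
2ζωₙ = 21, so ζ = 21/(2·15) = 0.7.

ζ = 0.7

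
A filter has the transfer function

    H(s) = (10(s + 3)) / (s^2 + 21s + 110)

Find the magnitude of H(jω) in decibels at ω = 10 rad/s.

|H(j10)|_dB ≈ -6.08 dB

Substitute s = j10: numerator = 30 + j100, denominator = 10 + j210.
|H(j10)| = |30 + j100| / |10 + j210| = 104.40 / 210.24 ≈ 0.4966.
In decibels: 20·log₁₀(0.4966) ≈ -6.08 dB.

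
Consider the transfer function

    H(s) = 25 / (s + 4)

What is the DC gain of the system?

Set s = 0: H(0) = (25) / (4) = 25/4.

H(0) = 25/4 ≈ 6.250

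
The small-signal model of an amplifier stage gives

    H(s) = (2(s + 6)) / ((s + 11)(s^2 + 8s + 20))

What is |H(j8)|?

Substitute s = j8: numerator = 12 + j16, denominator = -996 + j352.
|H(j8)| = |12 + j16| / |-996 + j352| = 20 / 1056.4 ≈ 0.01893.

|H(j8)| ≈ 0.01893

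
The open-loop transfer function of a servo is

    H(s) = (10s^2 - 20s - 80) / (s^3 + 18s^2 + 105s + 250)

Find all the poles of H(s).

The poles are the roots of the denominator s^3 + 18s^2 + 105s + 250 = 0.
Trying s = -10: the polynomial evaluates to 0, so (s + 10) is a factor.
Dividing out leaves s^2 + 8s + 25 = 0.
The quadratic formula then gives s = -4 ± 3j.

s = -4 ± 3j, -10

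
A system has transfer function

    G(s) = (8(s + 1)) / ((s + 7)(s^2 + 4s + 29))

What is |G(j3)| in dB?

Substitute s = j3: numerator = 8 + j24, denominator = 104 + j144.
|G(j3)| = |8 + j24| / |104 + j144| = 25.298 / 177.63 ≈ 0.1424.
In decibels: 20·log₁₀(0.1424) ≈ -16.9 dB.

|G(j3)|_dB ≈ -16.9 dB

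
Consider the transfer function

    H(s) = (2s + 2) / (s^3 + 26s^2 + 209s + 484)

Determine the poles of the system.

The poles are the roots of the denominator s^3 + 26s^2 + 209s + 484 = 0.
Trying s = -11: the polynomial evaluates to 0, so (s + 11) is a factor.
Dividing out leaves s^2 + 15s + 44 = 0.
Factoring the quadratic: (s + 4)(s + 11) = 0.

s = -11, -4, -11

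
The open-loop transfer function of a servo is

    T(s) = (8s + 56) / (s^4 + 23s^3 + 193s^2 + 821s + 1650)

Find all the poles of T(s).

The poles are the roots of the denominator s^4 + 23s^3 + 193s^2 + 821s + 1650 = 0.
Trying s = -11: the polynomial evaluates to 0, so (s + 11) is a factor.
Dividing out leaves s^3 + 12s^2 + 61s + 150 = 0.
This factors further as (s^2 + 6s + 25)(s + 6) = 0.

s = -3 ± 4j, -11, -6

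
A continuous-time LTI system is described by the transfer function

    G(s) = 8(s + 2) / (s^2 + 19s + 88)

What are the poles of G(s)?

The poles are the roots of the denominator s^2 + 19s + 88 = 0.
Factoring: (s + 11)(s + 8) = 0, so s = -11 and s = -8.

s = -11, -8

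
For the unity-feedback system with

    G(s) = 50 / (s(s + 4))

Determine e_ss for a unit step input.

G(s) has one pole at the origin.
This is a Type 1 system; for a step input the steady-state error is zero.

e_ss = 0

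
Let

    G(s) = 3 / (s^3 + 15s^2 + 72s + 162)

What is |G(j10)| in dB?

|G(j10)|_dB ≈ -53.2 dB

Substitute s = j10: numerator = 3, denominator = -1338 - j280.
|G(j10)| = |3| / |-1338 - j280| = 3 / 1367.0 ≈ 0.002195.
In decibels: 20·log₁₀(0.002195) ≈ -53.2 dB.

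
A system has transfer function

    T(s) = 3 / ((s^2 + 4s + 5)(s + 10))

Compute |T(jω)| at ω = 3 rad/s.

|T(j3)| ≈ 0.02272

Substitute s = j3: numerator = 3, denominator = -76 + j108.
|T(j3)| = |3| / |-76 + j108| = 3 / 132.06 ≈ 0.02272.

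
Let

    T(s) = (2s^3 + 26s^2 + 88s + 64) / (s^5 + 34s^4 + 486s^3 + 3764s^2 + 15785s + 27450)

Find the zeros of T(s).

s = -4, -1, -8

Set the numerator to zero: 2s^3 + 26s^2 + 88s + 64 = 0, i.e. 2·(s^3 + 13s^2 + 44s + 32) = 0.
Factoring: (s + 4)(s + 1)(s + 8) = 0.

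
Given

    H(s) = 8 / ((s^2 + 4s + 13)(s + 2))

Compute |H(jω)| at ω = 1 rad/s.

Substitute s = j1: numerator = 8, denominator = 20 + j20.
|H(j1)| = |8| / |20 + j20| = 8 / 28.284 ≈ 0.2828.

|H(j1)| ≈ 0.2828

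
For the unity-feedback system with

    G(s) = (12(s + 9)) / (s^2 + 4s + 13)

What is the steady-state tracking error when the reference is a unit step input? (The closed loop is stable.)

G(s) has no poles at the origin.
This is a Type 0 system. Kp = lim_{s→0} G(s) = 108/13.
e_ss = 1/(1 + Kp) = 1/(1 + 108/13) = 13/121 ≈ 0.1074.

e_ss = 0.1074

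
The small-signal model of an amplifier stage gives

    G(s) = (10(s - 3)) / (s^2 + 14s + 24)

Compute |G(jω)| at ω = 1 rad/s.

Substitute s = j1: numerator = -30 + j10, denominator = 23 + j14.
|G(j1)| = |-30 + j10| / |23 + j14| = 31.623 / 26.926 ≈ 1.174.

|G(j1)| ≈ 1.174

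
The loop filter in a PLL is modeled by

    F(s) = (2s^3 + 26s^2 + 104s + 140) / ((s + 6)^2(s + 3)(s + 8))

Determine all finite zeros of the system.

s = -7, -3 + j, -3 - j

Set the numerator to zero: 2s^3 + 26s^2 + 104s + 140 = 0, i.e. 2·(s^3 + 13s^2 + 52s + 70) = 0.
Factoring: (s + 7)(s^2 + 6s + 10) = 0.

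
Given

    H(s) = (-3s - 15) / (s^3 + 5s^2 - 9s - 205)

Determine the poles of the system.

s = -5 ± 4j, 5

The poles are the roots of the denominator s^3 + 5s^2 - 9s - 205 = 0.
Trying s = 5: the polynomial evaluates to 0, so (s - 5) is a factor.
Dividing out leaves s^2 + 10s + 41 = 0.
The quadratic formula then gives s = -5 ± 4j.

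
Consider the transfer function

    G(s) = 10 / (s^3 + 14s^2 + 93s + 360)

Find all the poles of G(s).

s = -3 + 6j, -3 - 6j, -8

The poles are the roots of the denominator s^3 + 14s^2 + 93s + 360 = 0.
Trying s = -8: the polynomial evaluates to 0, so (s + 8) is a factor.
Dividing out leaves s^2 + 6s + 45 = 0.
The quadratic formula then gives s = -3 ± 6j.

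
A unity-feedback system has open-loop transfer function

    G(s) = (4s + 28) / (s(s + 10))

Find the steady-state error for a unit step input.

e_ss = 0

G(s) has one pole at the origin.
This is a Type 1 system; for a step input the steady-state error is zero.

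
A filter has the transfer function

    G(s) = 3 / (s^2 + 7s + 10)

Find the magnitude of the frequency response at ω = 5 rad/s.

Substitute s = j5: numerator = 3, denominator = -15 + j35.
|G(j5)| = |3| / |-15 + j35| = 3 / 38.079 ≈ 0.07878.

|G(j5)| ≈ 0.07878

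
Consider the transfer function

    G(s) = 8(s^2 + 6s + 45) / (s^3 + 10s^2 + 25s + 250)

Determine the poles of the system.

s = -10, ±5j

The poles are the roots of the denominator s^3 + 10s^2 + 25s + 250 = 0.
Trying s = -10: the polynomial evaluates to 0, so (s + 10) is a factor.
Dividing out leaves s^2 + 25 = 0.
The quadratic formula then gives s = 0 ± 5j.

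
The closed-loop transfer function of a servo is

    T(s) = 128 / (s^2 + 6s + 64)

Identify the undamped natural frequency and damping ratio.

ωₙ = 8 rad/s, ζ = 0.375

Compare the denominator to the standard form s^2 + 2ζωₙs + ωₙ².
ωₙ² = 64, so ωₙ = 8 rad/s.
2ζωₙ = 6, so ζ = 6/(2·8) = 0.375.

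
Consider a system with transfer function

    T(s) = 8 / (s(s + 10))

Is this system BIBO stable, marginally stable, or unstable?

marginally stable

The poles can be read from the denominator factors: s = 0, -10.
Since the simple pole(s) at s = 0 lie on the jω-axis with none in the right half-plane, the system is marginally stable.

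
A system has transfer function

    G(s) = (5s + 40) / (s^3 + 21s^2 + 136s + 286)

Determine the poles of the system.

The poles are the roots of the denominator s^3 + 21s^2 + 136s + 286 = 0.
Trying s = -11: the polynomial evaluates to 0, so (s + 11) is a factor.
Dividing out leaves s^2 + 10s + 26 = 0.
The quadratic formula then gives s = -5 ± 1j.

s = -5 + j, -5 - j, -11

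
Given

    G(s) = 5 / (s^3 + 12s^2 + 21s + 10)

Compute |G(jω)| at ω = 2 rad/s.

Substitute s = j2: numerator = 5, denominator = -38 + j34.
|G(j2)| = |5| / |-38 + j34| = 5 / 50.990 ≈ 0.09806.

|G(j2)| ≈ 0.09806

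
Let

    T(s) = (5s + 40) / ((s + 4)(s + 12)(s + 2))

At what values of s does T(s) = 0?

Set the numerator to zero: 5s + 40 = 0, i.e. 5·(s + 8) = 0.
So s = -8.

s = -8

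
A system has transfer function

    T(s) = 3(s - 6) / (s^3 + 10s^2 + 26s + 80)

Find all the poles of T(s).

The poles are the roots of the denominator s^3 + 10s^2 + 26s + 80 = 0.
Trying s = -8: the polynomial evaluates to 0, so (s + 8) is a factor.
Dividing out leaves s^2 + 2s + 10 = 0.
The quadratic formula then gives s = -1 ± 3j.

s = -1 + 3j, -1 - 3j, -8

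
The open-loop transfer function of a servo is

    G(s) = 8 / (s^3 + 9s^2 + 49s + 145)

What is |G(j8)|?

Substitute s = j8: numerator = 8, denominator = -431 - j120.
|G(j8)| = |8| / |-431 - j120| = 8 / 447.39 ≈ 0.01788.

|G(j8)| ≈ 0.01788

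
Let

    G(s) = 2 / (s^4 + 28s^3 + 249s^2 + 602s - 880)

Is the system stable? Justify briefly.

The denominator s^4 + 28s^3 + 249s^2 + 602s - 880 factors as (s + 10)(s + 11)(s - 1)(s + 8), giving poles at s = -10, -11, 1, -8.
Since the pole(s) at s = 1 lie in the right half-plane, the system is unstable.

unstable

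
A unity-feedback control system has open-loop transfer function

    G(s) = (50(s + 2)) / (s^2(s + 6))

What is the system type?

Type 2

The denominator has 2 factors of s at the origin (free integrators), so this is a Type 2 system.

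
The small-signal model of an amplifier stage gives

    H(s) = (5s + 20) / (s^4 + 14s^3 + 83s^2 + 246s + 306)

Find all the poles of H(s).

The poles are the roots of the denominator s^4 + 14s^3 + 83s^2 + 246s + 306 = 0.
No real roots exist; factor into two real quadratics: (s^2 + 6s + 18)(s^2 + 8s + 17) = 0.
Each quadratic gives a conjugate pair via the quadratic formula.

s = -3 ± 3j, -4 ± j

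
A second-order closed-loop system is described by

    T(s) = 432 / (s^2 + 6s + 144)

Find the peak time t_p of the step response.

Comparing s^2 + 6s + 144 to s^2 + 2ζωₙs + ωₙ²: ωₙ = 12 rad/s and ζ = 6/(2·12) = 0.25.
ζωₙ = 6/2 = 3, so ω_d = ωₙ√(1−ζ²) = √(ωₙ² − (ζωₙ)²) = √(144 − 3²) = √135 ≈ 11.62 rad/s.
t_p = π/ω_d = π/11.62 ≈ 0.2704 s.

t_p ≈ 0.2704 s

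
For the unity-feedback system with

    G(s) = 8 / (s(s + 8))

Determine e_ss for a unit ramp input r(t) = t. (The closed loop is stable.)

e_ss = 1

G(s) has one pole at the origin.
This is a Type 1 system. Kv = lim_{s→0} s·G(s) = 8/8 = 1.
e_ss = 1/Kv = 1/(1) = 1.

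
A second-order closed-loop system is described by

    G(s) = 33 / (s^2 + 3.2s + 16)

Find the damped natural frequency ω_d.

Comparing s^2 + 3.2s + 16 to s^2 + 2ζωₙs + ωₙ²: ωₙ = 4 rad/s and ζ = 3.2/(2·4) = 0.4.
ζωₙ = 3.2/2 = 1.6, so ω_d = ωₙ√(1−ζ²) = √(ωₙ² − (ζωₙ)²) = √(16 − 1.6²) = √13.44 ≈ 3.666 rad/s.

ω_d ≈ 3.666 rad/s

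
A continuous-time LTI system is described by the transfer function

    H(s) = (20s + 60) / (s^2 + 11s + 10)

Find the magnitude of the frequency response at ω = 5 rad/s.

|H(j5)| ≈ 2.046

Substitute s = j5: numerator = 60 + j100, denominator = -15 + j55.
|H(j5)| = |60 + j100| / |-15 + j55| = 116.62 / 57.009 ≈ 2.046.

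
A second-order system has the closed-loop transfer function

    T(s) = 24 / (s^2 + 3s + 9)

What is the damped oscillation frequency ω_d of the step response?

ω_d ≈ 2.598 rad/s

Comparing s^2 + 3s + 9 to s^2 + 2ζωₙs + ωₙ²: ωₙ = 3 rad/s and ζ = 3/(2·3) = 0.5.
ζωₙ = 3/2 = 1.5, so ω_d = ωₙ√(1−ζ²) = √(ωₙ² − (ζωₙ)²) = √(9 − 1.5²) = √6.75 ≈ 2.598 rad/s.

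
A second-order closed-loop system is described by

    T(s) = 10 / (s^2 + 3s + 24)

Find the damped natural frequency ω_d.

Comparing s^2 + 3s + 24 to s^2 + 2ζωₙs + ωₙ²: ωₙ = √24 ≈ 4.899 rad/s and ζ = 3/(2·√24) ≈ 0.3062.
ζωₙ = 3/2 = 1.5, so ω_d = ωₙ√(1−ζ²) = √(ωₙ² − (ζωₙ)²) = √(24 − 1.5²) = √21.75 ≈ 4.664 rad/s.

ω_d ≈ 4.664 rad/s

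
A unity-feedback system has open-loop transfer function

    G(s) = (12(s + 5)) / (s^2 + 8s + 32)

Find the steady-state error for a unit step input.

G(s) has no poles at the origin.
This is a Type 0 system. Kp = lim_{s→0} G(s) = 60/32 = 15/8.
e_ss = 1/(1 + Kp) = 1/(1 + 15/8) = 8/23 ≈ 0.3478.

e_ss = 0.3478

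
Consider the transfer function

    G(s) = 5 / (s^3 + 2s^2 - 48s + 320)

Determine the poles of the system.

The poles are the roots of the denominator s^3 + 2s^2 - 48s + 320 = 0.
Trying s = -10: the polynomial evaluates to 0, so (s + 10) is a factor.
Dividing out leaves s^2 - 8s + 32 = 0.
The quadratic formula then gives s = 4 ± 4j.

s = 4 + 4j, 4 - 4j, -10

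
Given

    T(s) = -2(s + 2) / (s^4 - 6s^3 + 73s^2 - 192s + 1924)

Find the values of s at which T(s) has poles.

The poles are the roots of the denominator s^4 - 6s^3 + 73s^2 - 192s + 1924 = 0.
No real roots exist; factor into two real quadratics: (s^2 - 8s + 52)(s^2 + 2s + 37) = 0.
Each quadratic gives a conjugate pair via the quadratic formula.

s = 4 ± 6j, -1 ± 6j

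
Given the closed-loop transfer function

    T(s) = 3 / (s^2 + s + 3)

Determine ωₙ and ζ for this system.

Compare the denominator to the standard form s^2 + 2ζωₙs + ωₙ².
ωₙ² = 3, so ωₙ = √3 ≈ 1.732 rad/s.
2ζωₙ = 1, so ζ = 1/(2·√3) ≈ 0.2887.

ωₙ ≈ 1.732 rad/s, ζ ≈ 0.2887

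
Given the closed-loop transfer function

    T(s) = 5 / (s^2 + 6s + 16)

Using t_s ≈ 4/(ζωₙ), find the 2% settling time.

Comparing s^2 + 6s + 16 to s^2 + 2ζωₙs + ωₙ²: ωₙ = 4 rad/s and ζ = 6/(2·4) = 0.75.
ζωₙ = 6/2 = 3, so t_s ≈ 4/(ζωₙ) = 4/3 ≈ 1.333 s.

t_s ≈ 1.333 s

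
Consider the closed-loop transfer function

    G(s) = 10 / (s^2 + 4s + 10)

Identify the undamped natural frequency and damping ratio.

Compare the denominator to the standard form s^2 + 2ζωₙs + ωₙ².
ωₙ² = 10, so ωₙ = √10 ≈ 3.162 rad/s.
2ζωₙ = 4, so ζ = 4/(2·√10) ≈ 0.6325.
With ζ = 0.6325 the response is underdamped.

ωₙ ≈ 3.162 rad/s, ζ ≈ 0.6325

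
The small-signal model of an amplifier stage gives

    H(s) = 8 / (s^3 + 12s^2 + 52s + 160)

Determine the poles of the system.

The poles are the roots of the denominator s^3 + 12s^2 + 52s + 160 = 0.
Trying s = -8: the polynomial evaluates to 0, so (s + 8) is a factor.
Dividing out leaves s^2 + 4s + 20 = 0.
The quadratic formula then gives s = -2 ± 4j.

s = -2 ± 4j, -8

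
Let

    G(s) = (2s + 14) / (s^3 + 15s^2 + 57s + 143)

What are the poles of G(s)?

The poles are the roots of the denominator s^3 + 15s^2 + 57s + 143 = 0.
Trying s = -11: the polynomial evaluates to 0, so (s + 11) is a factor.
Dividing out leaves s^2 + 4s + 13 = 0.
The quadratic formula then gives s = -2 ± 3j.

s = -2 ± 3j, -11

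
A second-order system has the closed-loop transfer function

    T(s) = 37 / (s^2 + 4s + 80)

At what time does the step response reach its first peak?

t_p ≈ 0.3604 s

Comparing s^2 + 4s + 80 to s^2 + 2ζωₙs + ωₙ²: ωₙ = √80 ≈ 8.944 rad/s and ζ = 4/(2·√80) ≈ 0.2236.
ζωₙ = 4/2 = 2, so ω_d = ωₙ√(1−ζ²) = √(ωₙ² − (ζωₙ)²) = √(80 − 2²) = √76 ≈ 8.718 rad/s.
t_p = π/ω_d = π/8.718 ≈ 0.3604 s.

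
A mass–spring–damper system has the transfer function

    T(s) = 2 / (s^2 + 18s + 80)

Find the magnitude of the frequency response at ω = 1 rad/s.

Substitute s = j1: numerator = 2, denominator = 79 + j18.
|T(j1)| = |2| / |79 + j18| = 2 / 81.025 ≈ 0.02468.

|T(j1)| ≈ 0.02468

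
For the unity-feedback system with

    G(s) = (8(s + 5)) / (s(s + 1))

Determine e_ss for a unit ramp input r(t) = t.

G(s) has one pole at the origin.
This is a Type 1 system. Kv = lim_{s→0} s·G(s) = 40/1.
e_ss = 1/Kv = 1/(40) = 1/40 ≈ 0.02500.

e_ss = 0.02500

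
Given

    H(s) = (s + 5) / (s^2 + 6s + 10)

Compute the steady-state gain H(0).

H(0) = 1/2 ≈ 0.5000

Set s = 0: H(0) = (5) / (10) = 1/2.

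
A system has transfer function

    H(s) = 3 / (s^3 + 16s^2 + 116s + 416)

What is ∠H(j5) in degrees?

At s = j5: numerator = 3, denominator = 16 + j455.
∠H = ∠num − ∠den = 0° − (87.986°) = -87.99°.

∠H(j5) ≈ -87.99°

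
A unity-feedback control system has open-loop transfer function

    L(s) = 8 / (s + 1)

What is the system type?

The denominator has no factor of s at the origin — no free integrator — so this is a Type 0 system.

Type 0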